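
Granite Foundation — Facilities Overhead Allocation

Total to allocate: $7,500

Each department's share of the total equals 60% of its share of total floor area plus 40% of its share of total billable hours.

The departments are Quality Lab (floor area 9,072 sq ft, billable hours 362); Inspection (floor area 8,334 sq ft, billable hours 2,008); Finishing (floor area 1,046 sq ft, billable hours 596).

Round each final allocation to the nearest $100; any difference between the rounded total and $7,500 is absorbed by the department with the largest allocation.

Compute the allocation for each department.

Totals — floor area 18,452, billable hours 2,966.
Blended shares (60% floor area + 40% billable hours): Quality Lab 0.3438; Inspection 0.5418; Finishing 0.1144.
Pro-rata amounts: Quality Lab 2,578.59; Inspection 4,063.48; Finishing 857.93.
After rounding ($100): Quality Lab $2,600; Inspection $4,100; Finishing $900. Sum = $7,600.
Difference $7,500 − $7,600 = −$100 applied to largest allocation (Inspection): Inspection becomes $4,000.

Quality Lab: $2,600 | Inspection: $4,000 | Finishing: $900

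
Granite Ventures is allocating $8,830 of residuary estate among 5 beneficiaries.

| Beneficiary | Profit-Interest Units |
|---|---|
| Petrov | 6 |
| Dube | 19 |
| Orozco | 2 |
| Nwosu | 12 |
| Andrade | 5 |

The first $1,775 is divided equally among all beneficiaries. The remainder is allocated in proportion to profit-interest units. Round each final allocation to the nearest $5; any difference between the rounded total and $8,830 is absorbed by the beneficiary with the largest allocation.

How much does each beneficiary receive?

Petrov: $1,315; Dube: $3,405; Orozco: $675; Nwosu: $2,280; Andrade: $1,155

First tranche $1,775 split equally: $355 each.
Remainder $7,055 by profit-interest units (total 44): Petrov 962.05 → $960; Dube 3,046.48 → $3,045; Orozco 320.68 → $320; Nwosu 1,924.09 → $1,925; Andrade 801.70 → $800.
Rounding difference +$5 on remainder applied to Dube.
Totals: Petrov $355 + $960 = $1,315; Dube $355 + $3,050 = $3,405; Orozco $355 + $320 = $675; Nwosu $355 + $1,925 = $2,280; Andrade $355 + $800 = $1,155.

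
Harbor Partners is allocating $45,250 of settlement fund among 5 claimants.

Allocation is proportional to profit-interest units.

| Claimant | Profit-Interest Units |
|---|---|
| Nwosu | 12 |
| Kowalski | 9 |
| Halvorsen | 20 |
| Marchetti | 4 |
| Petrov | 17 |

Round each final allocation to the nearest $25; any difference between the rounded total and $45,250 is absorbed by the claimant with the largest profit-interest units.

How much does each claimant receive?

Total profit-interest units = 12 + 9 + 20 + 4 + 17 = 62.
Proportional shares: Nwosu 8,758.06; Kowalski 6,568.55; Halvorsen 14,596.77; Marchetti 2,919.35; Petrov 12,407.26.
After rounding ($25): Nwosu $8,750; Kowalski $6,575; Halvorsen $14,600; Marchetti $2,925; Petrov $12,400. Sum = $45,250.
Sum already equals the total — no adjustment.

Nwosu: $8,750 · Kowalski: $6,575 · Halvorsen: $14,600 · Marchetti: $2,925 · Petrov: $12,400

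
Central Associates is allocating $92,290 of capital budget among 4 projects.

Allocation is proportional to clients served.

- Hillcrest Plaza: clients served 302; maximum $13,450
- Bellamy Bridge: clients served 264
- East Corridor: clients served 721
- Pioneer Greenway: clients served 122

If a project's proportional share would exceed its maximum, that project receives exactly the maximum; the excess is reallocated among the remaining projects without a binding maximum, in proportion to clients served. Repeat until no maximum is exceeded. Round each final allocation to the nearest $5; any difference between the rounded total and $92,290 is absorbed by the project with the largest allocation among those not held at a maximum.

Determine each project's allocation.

Sum of clients served: 1,409.
Proportional shares (ignoring caps): Hillcrest Plaza 19,781.11; Bellamy Bridge 17,292.09; East Corridor 47,225.76; Pioneer Greenway 7,991.04.
Held at cap: Hillcrest Plaza ($13,450); remaining pool $78,840 reallocated over remaining clients served 1,107.
Remaining shares: Bellamy Bridge 18,801.95 → $18,800; East Corridor 51,349.27 → $51,350; Pioneer Greenway 8,688.78 → $8,690.

Hillcrest Plaza: $13,450 · Bellamy Bridge: $18,800 · East Corridor: $51,350 · Pioneer Greenway: $8,690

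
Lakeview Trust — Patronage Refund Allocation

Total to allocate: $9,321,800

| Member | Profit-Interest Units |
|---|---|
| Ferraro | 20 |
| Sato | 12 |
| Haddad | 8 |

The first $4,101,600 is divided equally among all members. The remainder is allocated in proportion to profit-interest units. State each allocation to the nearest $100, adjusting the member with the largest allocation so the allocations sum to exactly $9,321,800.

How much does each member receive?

Ferraro: $3,977,300; Sato: $2,933,300; Haddad: $2,411,200

Equal tier: $4,101,600 ÷ 3 = $1,367,200 apiece.
Remainder $5,220,200 by profit-interest units (total 40): Ferraro 2,610,100.00 → $2,610,100; Sato 1,566,060.00 → $1,566,100; Haddad 1,044,040.00 → $1,044,000.
Totals: Ferraro $1,367,200 + $2,610,100 = $3,977,300; Sato $1,367,200 + $1,566,100 = $2,933,300; Haddad $1,367,200 + $1,044,000 = $2,411,200.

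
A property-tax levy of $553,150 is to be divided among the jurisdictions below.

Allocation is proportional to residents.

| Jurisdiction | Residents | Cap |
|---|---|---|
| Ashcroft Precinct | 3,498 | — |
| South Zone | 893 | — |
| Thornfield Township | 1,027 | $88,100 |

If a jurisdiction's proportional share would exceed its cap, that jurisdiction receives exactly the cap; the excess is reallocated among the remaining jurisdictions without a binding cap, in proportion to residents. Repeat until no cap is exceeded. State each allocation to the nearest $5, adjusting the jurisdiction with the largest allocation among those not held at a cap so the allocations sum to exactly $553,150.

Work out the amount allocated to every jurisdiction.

Residents total: 5,418.
Unconstrained shares: Ashcroft Precinct 357,127.85; South Zone 91,170.72; Thornfield Township 104,851.43.
Capped: Thornfield Township ($88,100); residual $465,050 reallocated over remaining residents 4,391.
Remaining shares: Ashcroft Precinct 370,472.53 → $370,475; South Zone 94,577.47 → $94,575.

Ashcroft Precinct: $370,475 · South Zone: $94,575 · Thornfield Township: $88,100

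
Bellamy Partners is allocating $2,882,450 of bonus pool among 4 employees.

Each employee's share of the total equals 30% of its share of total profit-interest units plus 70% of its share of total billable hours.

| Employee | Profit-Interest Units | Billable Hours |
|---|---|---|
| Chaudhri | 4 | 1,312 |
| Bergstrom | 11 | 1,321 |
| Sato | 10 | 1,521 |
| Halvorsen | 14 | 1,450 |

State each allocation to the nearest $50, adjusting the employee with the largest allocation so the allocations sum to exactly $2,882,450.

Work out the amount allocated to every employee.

Profit-interest units total 39; billable hours total 5,604.
Blended shares (30% profit-interest units + 70% billable hours): Chaudhri 0.1947; Bergstrom 0.2496; Sato 0.2669; Halvorsen 0.2888.
Proportional shares: Chaudhri 561,075.15; Bergstrom 719,524.44; Sato 769,361.56; Halvorsen 832,488.85.
At nearest $50: Chaudhri $561,100; Bergstrom $719,500; Sato $769,350; Halvorsen $832,500. Sum = $2,882,450.
Rounded total matches; no reconciliation needed.

Chaudhri: $561,100 | Bergstrom: $719,500 | Sato: $769,350 | Halvorsen: $832,500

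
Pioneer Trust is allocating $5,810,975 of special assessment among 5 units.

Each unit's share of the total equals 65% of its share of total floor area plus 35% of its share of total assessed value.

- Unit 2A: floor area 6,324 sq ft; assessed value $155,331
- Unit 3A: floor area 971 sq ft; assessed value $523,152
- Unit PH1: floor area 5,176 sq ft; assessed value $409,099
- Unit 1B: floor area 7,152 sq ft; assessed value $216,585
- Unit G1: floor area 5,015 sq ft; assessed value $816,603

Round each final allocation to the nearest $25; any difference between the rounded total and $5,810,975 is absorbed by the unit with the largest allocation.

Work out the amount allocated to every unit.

Unit 2A: $1,118,475; Unit 3A: $650,575; Unit PH1: $1,185,850; Unit 1B: $1,304,150; Unit G1: $1,551,925

Totals — floor area 24,638, assessed value 2,120,770.
Blended shares (65% floor area + 35% assessed value): Unit 2A 0.1925; Unit 3A 0.1120; Unit PH1 0.2041; Unit 1B 0.2244; Unit G1 0.2671.
Raw shares: Unit 2A 1,118,466.24; Unit 3A 650,567.76; Unit PH1 1,185,838.11; Unit 1B 1,304,146.20; Unit G1 1,551,956.69.
Rounded to nearest $25: Unit 2A $1,118,475; Unit 3A $650,575; Unit PH1 $1,185,850; Unit 1B $1,304,150; Unit G1 $1,551,950. Sum = $5,811,000.
Difference $5,810,975 − $5,811,000 = −$25 applied to largest allocation (Unit G1): Unit G1 becomes $1,551,925.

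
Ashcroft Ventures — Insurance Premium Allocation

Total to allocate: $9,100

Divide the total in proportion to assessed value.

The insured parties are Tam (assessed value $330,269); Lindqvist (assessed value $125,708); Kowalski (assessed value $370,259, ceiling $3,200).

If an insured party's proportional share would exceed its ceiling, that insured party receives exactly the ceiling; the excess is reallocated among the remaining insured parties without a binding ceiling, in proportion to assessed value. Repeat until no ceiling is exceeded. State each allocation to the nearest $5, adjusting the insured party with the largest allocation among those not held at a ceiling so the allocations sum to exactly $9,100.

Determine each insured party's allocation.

Assessed value total: 826,236.
Pro-rata shares before constraints: Tam 3,637.52; Lindqvist 1,384.52; Kowalski 4,077.96.
Capped: Kowalski ($3,200); residual $5,900 reallocated over remaining assessed value 455,977.
Shares after redistribution: Tam 4,273.43 → $4,275; Lindqvist 1,626.57 → $1,625.

Tam: $4,275 | Lindqvist: $1,625 | Kowalski: $3,200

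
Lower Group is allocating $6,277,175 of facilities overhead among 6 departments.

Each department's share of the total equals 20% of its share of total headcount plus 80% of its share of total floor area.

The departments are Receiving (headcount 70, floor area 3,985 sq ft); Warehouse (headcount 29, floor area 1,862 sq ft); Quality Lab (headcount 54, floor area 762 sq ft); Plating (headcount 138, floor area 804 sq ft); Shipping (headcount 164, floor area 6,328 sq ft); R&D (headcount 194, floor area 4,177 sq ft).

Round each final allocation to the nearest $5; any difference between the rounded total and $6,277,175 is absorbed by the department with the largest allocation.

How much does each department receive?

Totals — headcount 649, floor area 17,918.
Combined weights (20% headcount + 80% floor area): Receiving 0.1995; Warehouse 0.0921; Quality Lab 0.0507; Plating 0.0784; Shipping 0.3331; R&D 0.2463.
Unrounded shares: Receiving 1,252,254.30; Warehouse 577,946.43; Quality Lab 318,018.26; Plating 492,280.09; Shipping 2,090,743.85; R&D 1,545,932.06.
At nearest $5: Receiving $1,252,255; Warehouse $577,945; Quality Lab $318,020; Plating $492,280; Shipping $2,090,745; R&D $1,545,930. Sum = $6,277,175.
Rounded total matches; no reconciliation needed.

Receiving: $1,252,255; Warehouse: $577,945; Quality Lab: $318,020; Plating: $492,280; Shipping: $2,090,745; R&D: $1,545,930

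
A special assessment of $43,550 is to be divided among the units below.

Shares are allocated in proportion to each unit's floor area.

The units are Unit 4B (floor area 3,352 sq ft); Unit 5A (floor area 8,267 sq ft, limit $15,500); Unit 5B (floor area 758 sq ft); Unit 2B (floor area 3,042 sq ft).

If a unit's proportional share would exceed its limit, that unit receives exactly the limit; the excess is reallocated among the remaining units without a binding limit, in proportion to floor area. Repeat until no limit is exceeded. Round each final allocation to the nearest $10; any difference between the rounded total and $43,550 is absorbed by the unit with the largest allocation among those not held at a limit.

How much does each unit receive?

Combined floor area = 15,419.
Unconstrained shares: Unit 4B 9,467.51; Unit 5A 23,349.62; Unit 5B 2,140.92; Unit 2B 8,591.94.
Held at cap: Unit 5A ($15,500); remaining pool $28,050 reallocated over remaining floor area 7,152.
Redistributed shares: Unit 4B 13,146.48 → $13,150; Unit 5B 2,972.86 → $2,970; Unit 2B 11,930.66 → $11,930.

Unit 4B: $13,150 · Unit 5A: $15,500 · Unit 5B: $2,970 · Unit 2B: $11,930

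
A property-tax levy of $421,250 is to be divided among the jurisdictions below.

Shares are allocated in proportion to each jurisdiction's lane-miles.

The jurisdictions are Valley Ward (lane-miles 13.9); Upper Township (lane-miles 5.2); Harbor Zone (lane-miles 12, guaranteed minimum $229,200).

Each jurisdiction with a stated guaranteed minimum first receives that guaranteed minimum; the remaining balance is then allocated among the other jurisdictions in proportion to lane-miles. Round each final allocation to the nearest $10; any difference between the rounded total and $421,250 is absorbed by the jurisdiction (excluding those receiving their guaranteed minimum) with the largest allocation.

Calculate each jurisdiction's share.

Valley Ward: $139,760 | Upper Township: $52,290 | Harbor Zone: $229,200

Minimums first: Harbor Zone $229,200. Balance $192,050.
Balance split over remaining lane-miles 19.1: Valley Ward 139,764.14 → $139,760; Upper Township 52,285.86 → $52,290.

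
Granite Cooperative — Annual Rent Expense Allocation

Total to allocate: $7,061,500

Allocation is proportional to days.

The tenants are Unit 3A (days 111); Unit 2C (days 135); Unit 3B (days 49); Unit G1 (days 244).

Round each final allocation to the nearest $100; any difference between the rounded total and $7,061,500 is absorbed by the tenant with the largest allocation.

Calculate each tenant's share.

Total days = 539.
Unrounded shares: Unit 3A 111/539 × $7,061,500 = 1,454,223.56; Unit 2C 135/539 × $7,061,500 = 1,768,650.28; Unit 3B 49/539 × $7,061,500 = 641,954.55; Unit G1 244/539 × $7,061,500 = 3,196,671.61.
At nearest $100: Unit 3A $1,454,200; Unit 2C $1,768,700; Unit 3B $642,000; Unit G1 $3,196,700. Sum = $7,061,600.
Difference $7,061,500 − $7,061,600 = −$100 applied to largest allocation (Unit G1): Unit G1 becomes $3,196,600.

Unit 3A: $1,454,200; Unit 2C: $1,768,700; Unit 3B: $642,000; Unit G1: $3,196,600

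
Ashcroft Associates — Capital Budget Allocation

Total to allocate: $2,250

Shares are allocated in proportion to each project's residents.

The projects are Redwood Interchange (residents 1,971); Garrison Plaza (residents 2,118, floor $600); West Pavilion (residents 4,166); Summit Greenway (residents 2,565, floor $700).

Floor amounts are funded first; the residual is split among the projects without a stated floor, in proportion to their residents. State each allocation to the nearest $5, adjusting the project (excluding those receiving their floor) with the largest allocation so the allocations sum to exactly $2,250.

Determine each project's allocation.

Redwood Interchange: $305; Garrison Plaza: $600; West Pavilion: $645; Summit Greenway: $700

Fund the minimums — Garrison Plaza $600; Summit Greenway $700. Residual $950.
Residual split over remaining residents 6,137: Redwood Interchange 305.11 → $305; West Pavilion 644.89 → $645.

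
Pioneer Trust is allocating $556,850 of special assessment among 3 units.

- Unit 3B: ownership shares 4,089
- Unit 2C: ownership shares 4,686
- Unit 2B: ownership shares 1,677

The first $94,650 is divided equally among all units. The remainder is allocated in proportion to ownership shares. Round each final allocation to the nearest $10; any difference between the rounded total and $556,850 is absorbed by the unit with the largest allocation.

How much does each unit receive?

Unit 3B: $212,370 · Unit 2C: $238,770 · Unit 2B: $105,710

First tranche $94,650 split equally: $31,550 each.
Remainder $462,200 by ownership shares (total 10,452): Unit 3B 180,820.49 → $180,820; Unit 2C 207,220.55 → $207,220; Unit 2B 74,158.96 → $74,160.
Totals: Unit 3B $31,550 + $180,820 = $212,370; Unit 2C $31,550 + $207,220 = $238,770; Unit 2B $31,550 + $74,160 = $105,710.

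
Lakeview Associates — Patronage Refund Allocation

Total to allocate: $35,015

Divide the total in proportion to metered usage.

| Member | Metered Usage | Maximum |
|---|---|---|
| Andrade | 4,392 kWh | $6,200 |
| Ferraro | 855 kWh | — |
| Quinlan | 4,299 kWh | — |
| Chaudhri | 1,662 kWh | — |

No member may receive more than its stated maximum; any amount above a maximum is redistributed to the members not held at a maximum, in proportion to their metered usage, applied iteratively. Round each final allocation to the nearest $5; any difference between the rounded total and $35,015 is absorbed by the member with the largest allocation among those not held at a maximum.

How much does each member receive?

Metered usage total: 11,208.
Proportional shares (ignoring caps): Andrade 13,721.08; Ferraro 2,671.11; Quinlan 13,430.54; Chaudhri 5,192.27.
Capped: Andrade ($6,200); balance $28,815 reallocated over remaining metered usage 6,816.
Shares after redistribution: Ferraro 3,614.56 → $3,615; Quinlan 18,174.25 → $18,175; Chaudhri 7,026.19 → $7,025.

Andrade: $6,200 | Ferraro: $3,615 | Quinlan: $18,175 | Chaudhri: $7,025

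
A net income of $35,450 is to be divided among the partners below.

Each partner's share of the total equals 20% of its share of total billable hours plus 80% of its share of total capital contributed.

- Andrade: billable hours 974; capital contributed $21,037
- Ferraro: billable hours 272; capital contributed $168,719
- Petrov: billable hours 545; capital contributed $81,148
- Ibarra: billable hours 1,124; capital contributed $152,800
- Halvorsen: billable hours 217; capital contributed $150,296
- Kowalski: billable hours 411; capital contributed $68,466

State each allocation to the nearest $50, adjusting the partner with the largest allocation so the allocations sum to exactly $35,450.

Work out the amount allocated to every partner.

Totals — billable hours 3,543, capital contributed 642,466.
Composite weights (20% billable hours + 80% capital contributed): Andrade 0.0812; Ferraro 0.2254; Petrov 0.1318; Ibarra 0.2537; Halvorsen 0.1994; Kowalski 0.1085.
Raw shares: Andrade 2,877.72; Ferraro 7,991.97; Petrov 4,672.68; Ibarra 8,994.23; Halvorsen 7,068.67; Kowalski 3,844.72.
Rounded to nearest $50: Andrade $2,900; Ferraro $8,000; Petrov $4,650; Ibarra $9,000; Halvorsen $7,050; Kowalski $3,850. Sum = $35,450.
Sum already equals the total — no adjustment.

Andrade: $2,900 | Ferraro: $8,000 | Petrov: $4,650 | Ibarra: $9,000 | Halvorsen: $7,050 | Kowalski: $3,850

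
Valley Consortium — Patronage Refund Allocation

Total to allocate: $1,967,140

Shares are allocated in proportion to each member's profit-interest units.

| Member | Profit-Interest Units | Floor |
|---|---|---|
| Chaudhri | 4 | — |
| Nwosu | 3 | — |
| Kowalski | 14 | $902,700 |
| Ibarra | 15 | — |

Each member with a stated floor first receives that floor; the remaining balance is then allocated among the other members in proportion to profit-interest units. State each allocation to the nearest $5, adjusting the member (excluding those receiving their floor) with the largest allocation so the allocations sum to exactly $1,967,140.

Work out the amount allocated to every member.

Fund the minimums — Kowalski $902,700. Remaining pool $1,064,440.
Remaining pool split over remaining profit-interest units 22: Chaudhri 193,534.55 → $193,535; Nwosu 145,150.91 → $145,150; Ibarra 725,754.55 → $725,755.

Chaudhri: $193,535 · Nwosu: $145,150 · Kowalski: $902,700 · Ibarra: $725,755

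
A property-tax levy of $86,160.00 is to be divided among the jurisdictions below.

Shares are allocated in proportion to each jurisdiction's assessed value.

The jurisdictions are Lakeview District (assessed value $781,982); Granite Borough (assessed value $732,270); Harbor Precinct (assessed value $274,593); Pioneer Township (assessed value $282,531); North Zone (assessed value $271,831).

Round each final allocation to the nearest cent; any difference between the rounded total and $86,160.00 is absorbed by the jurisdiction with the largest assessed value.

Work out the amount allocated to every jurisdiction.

Lakeview District: $28,753.57; Granite Borough: $26,925.65; Harbor Precinct: $10,096.82; Pioneer Township: $10,388.70; North Zone: $9,995.26

Assessed value total: 781,982 + 732,270 + 274,593 + 282,531 + 271,831 = 2,343,207.
Proportional shares: Lakeview District 28,753.5711; Granite Borough 26,925.65497; Harbor Precinct 10,096.8173; Pioneer Township 10,388.6985; North Zone 9,995.2582.
At nearest cent: Lakeview District $28,753.57; Granite Borough $26,925.65; Harbor Precinct $10,096.82; Pioneer Township $10,388.70; North Zone $9,995.26. Sum = $86,160.00.
No rounding difference to absorb.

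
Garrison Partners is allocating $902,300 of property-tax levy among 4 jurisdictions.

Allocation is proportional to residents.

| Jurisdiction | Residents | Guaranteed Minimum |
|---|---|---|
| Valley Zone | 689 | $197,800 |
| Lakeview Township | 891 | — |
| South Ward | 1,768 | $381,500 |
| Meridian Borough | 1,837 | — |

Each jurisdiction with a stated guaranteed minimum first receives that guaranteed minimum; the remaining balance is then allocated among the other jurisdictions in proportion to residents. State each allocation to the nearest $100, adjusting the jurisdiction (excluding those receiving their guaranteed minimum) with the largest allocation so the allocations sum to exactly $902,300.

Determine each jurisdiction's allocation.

Valley Zone: $197,800; Lakeview Township: $105,500; South Ward: $381,500; Meridian Borough: $217,500

Fund the minimums — Valley Zone $197,800; South Ward $381,500. Remaining pool $323,000.
Remaining pool split over remaining residents 2,728: Lakeview Township 105,495.97 → $105,500; Meridian Borough 217,504.03 → $217,500.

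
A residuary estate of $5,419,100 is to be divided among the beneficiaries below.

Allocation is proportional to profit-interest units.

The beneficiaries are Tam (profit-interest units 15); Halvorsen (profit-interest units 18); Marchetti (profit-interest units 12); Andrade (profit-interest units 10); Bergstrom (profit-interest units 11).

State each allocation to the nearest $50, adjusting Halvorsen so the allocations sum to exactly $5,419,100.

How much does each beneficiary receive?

Sum of profit-interest units: 66.
Pro-rata amounts: Tam 15/66 × $5,419,100 = 1,231,613.64; Halvorsen 18/66 × $5,419,100 = 1,477,936.36; Marchetti 12/66 × $5,419,100 = 985,290.91; Andrade 10/66 × $5,419,100 = 821,075.76; Bergstrom 11/66 × $5,419,100 = 903,183.33.
At nearest $50: Tam $1,231,600; Halvorsen $1,477,950; Marchetti $985,300; Andrade $821,100; Bergstrom $903,200. Sum = $5,419,150.
Difference $5,419,100 − $5,419,150 = −$50 applied to Halvorsen: Halvorsen becomes $1,477,900.

Tam: $1,231,600 | Halvorsen: $1,477,900 | Marchetti: $985,300 | Andrade: $821,100 | Bergstrom: $903,200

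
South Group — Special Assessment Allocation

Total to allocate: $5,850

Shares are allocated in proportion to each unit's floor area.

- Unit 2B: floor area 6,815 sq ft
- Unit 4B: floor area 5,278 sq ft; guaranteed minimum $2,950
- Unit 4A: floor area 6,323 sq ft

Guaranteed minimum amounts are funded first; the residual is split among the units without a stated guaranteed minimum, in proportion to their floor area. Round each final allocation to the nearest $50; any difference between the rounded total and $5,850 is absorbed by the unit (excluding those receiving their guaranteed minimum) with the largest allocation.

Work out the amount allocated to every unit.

Unit 2B: $1,500 | Unit 4B: $2,950 | Unit 4A: $1,400

Minimums first: Unit 4B $2,950. Residual $2,900.
Residual split over remaining floor area 13,138: Unit 2B 1,504.30 → $1,500; Unit 4A 1,395.70 → $1,400.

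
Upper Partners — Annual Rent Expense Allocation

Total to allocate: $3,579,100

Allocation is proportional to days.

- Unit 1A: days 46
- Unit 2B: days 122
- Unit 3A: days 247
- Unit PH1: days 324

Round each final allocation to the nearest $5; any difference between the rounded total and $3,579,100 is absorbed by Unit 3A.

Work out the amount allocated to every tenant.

Days total: 739.
Proportional shares: Unit 1A 46/739 × $3,579,100 = 222,785.66; Unit 2B 122/739 × $3,579,100 = 590,866.31; Unit 3A 247/739 × $3,579,100 = 1,196,262.11; Unit PH1 324/739 × $3,579,100 = 1,569,185.93.
After rounding ($5): Unit 1A $222,785; Unit 2B $590,865; Unit 3A $1,196,260; Unit PH1 $1,569,185. Sum = $3,579,095.
Difference $3,579,100 − $3,579,095 = +$5 applied to Unit 3A: Unit 3A becomes $1,196,265.

Unit 1A: $222,785 · Unit 2B: $590,865 · Unit 3A: $1,196,265 · Unit PH1: $1,569,185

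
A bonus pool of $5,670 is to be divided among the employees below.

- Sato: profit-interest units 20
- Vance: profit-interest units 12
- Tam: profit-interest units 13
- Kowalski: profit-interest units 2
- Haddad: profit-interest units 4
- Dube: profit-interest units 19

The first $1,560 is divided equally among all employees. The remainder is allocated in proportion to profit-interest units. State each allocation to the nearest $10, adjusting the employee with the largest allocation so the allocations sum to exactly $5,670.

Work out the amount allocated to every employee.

Sato: $1,440; Vance: $960; Tam: $1,020; Kowalski: $380; Haddad: $490; Dube: $1,380

Equal tier: $1,560 ÷ 6 = $260 apiece.
Remainder $4,110 by profit-interest units (total 70): Sato 1,174.29 → $1,170; Vance 704.57 → $700; Tam 763.29 → $760; Kowalski 117.43 → $120; Haddad 234.86 → $230; Dube 1,115.57 → $1,120.
Rounding difference +$10 on remainder applied to Sato.
Totals: Sato $260 + $1,180 = $1,440; Vance $260 + $700 = $960; Tam $260 + $760 = $1,020; Kowalski $260 + $120 = $380; Haddad $260 + $230 = $490; Dube $260 + $1,120 = $1,380.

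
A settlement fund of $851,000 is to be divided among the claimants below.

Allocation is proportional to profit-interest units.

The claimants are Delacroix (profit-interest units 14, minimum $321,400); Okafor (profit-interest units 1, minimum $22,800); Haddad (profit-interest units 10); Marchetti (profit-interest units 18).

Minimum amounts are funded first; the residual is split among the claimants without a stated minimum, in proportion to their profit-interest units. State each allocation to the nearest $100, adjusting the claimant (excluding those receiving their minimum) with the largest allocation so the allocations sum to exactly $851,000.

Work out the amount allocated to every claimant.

Guaranteed amounts: Delacroix $321,400; Okafor $22,800. Residual $506,800.
Residual split over remaining profit-interest units 28: Haddad 181,000.00 → $181,000; Marchetti 325,800.00 → $325,800.

Delacroix: $321,400 · Okafor: $22,800 · Haddad: $181,000 · Marchetti: $325,800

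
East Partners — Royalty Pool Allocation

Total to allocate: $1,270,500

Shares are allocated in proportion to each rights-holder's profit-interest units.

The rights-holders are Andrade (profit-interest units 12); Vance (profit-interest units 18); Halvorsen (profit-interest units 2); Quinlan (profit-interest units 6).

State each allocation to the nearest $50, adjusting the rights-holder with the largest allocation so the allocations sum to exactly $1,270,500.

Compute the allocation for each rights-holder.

Total profit-interest units = 38.
Proportional shares: Andrade 12/38 × $1,270,500 = 401,210.53; Vance 18/38 × $1,270,500 = 601,815.79; Halvorsen 2/38 × $1,270,500 = 66,868.42; Quinlan 6/38 × $1,270,500 = 200,605.26.
After rounding ($50): Andrade $401,200; Vance $601,800; Halvorsen $66,850; Quinlan $200,600. Sum = $1,270,450.
Difference $1,270,500 − $1,270,450 = +$50 applied to largest allocation (Vance): Vance becomes $601,850.

Andrade: $401,200; Vance: $601,850; Halvorsen: $66,850; Quinlan: $200,600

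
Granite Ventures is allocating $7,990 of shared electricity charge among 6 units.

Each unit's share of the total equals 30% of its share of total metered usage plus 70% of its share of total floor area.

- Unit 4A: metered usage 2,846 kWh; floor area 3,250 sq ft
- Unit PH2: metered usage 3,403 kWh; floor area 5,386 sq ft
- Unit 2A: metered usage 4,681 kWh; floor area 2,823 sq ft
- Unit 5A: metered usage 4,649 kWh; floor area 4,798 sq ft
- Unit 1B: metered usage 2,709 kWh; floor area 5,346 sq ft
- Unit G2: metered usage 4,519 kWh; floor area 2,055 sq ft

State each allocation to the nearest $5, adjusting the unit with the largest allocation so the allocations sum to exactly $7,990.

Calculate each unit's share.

Unit 4A: $1,065 · Unit PH2: $1,630 · Unit 2A: $1,160 · Unit 5A: $1,625 · Unit 1B: $1,550 · Unit G2: $960

Metered usage total 22,807; floor area total 23,658.
Blended shares (30% metered usage + 70% floor area): Unit 4A 0.1336; Unit PH2 0.2041; Unit 2A 0.1451; Unit 5A 0.2031; Unit 1B 0.1938; Unit G2 0.1202.
Unrounded shares: Unit 4A 1,067.45; Unit PH2 1,630.96; Unit 2A 1,159.36; Unit 5A 1,622.90; Unit 1B 1,548.56; Unit G2 960.77.
After rounding ($5): Unit 4A $1,065; Unit PH2 $1,630; Unit 2A $1,160; Unit 5A $1,625; Unit 1B $1,550; Unit G2 $960. Sum = $7,990.
Rounded total matches; no reconciliation needed.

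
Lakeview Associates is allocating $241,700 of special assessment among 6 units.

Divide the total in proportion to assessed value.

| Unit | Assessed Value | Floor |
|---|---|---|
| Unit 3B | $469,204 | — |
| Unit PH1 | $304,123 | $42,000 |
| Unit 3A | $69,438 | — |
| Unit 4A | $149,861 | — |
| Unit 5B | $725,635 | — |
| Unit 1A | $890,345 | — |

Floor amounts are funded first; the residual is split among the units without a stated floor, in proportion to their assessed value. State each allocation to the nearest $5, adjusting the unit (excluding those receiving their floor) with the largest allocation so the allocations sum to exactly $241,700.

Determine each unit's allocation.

Unit 3B: $40,660; Unit PH1: $42,000; Unit 3A: $6,015; Unit 4A: $12,985; Unit 5B: $62,880; Unit 1A: $77,160

Fund the minimums — Unit PH1 $42,000. Remaining pool $199,700.
Remaining pool split over remaining assessed value 2,304,483: Unit 3B 40,659.90 → $40,660; Unit 3A 6,017.30 → $6,015; Unit 4A 12,986.53 → $12,985; Unit 5B 62,881.48 → $62,880; Unit 1A 77,154.79 → $77,155.
Rounding difference +$5 applied to Unit 1A → $77,160.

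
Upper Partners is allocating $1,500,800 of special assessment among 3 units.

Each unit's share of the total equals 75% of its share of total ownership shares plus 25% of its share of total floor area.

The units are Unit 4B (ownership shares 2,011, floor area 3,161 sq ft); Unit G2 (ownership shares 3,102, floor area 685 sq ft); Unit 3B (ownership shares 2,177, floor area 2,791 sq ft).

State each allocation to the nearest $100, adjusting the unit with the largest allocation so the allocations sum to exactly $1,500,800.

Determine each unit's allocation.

Totals — ownership shares 7,290, floor area 6,637.
Composite weights (75% ownership shares + 25% floor area): Unit 4B 0.3260; Unit G2 0.3449; Unit 3B 0.3291.
Unrounded shares: Unit 4B 489,201.30; Unit G2 517,683.13; Unit 3B 493,915.57.
After rounding ($100): Unit 4B $489,200; Unit G2 $517,700; Unit 3B $493,900. Sum = $1,500,800.
Rounded total matches; no reconciliation needed.

Unit 4B: $489,200 | Unit G2: $517,700 | Unit 3B: $493,900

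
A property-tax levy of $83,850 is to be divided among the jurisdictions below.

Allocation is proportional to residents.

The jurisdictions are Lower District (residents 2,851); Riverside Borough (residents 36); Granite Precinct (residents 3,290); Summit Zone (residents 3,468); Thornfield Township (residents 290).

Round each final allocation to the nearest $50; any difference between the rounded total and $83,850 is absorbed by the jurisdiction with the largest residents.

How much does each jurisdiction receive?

Total residents = 2,851 + 36 + 3,290 + 3,468 + 290 = 9,935.
Raw shares: Lower District 24,062.04; Riverside Borough 303.83; Granite Precinct 27,767.14; Summit Zone 29,269.43; Thornfield Township 2,447.56.
After rounding ($50): Lower District $24,050; Riverside Borough $300; Granite Precinct $27,750; Summit Zone $29,250; Thornfield Township $2,450. Sum = $83,800.
Difference $83,850 − $83,800 = +$50 applied to largest residents (Summit Zone): Summit Zone becomes $29,300.

Lower District: $24,050 | Riverside Borough: $300 | Granite Precinct: $27,750 | Summit Zone: $29,300 | Thornfield Township: $2,450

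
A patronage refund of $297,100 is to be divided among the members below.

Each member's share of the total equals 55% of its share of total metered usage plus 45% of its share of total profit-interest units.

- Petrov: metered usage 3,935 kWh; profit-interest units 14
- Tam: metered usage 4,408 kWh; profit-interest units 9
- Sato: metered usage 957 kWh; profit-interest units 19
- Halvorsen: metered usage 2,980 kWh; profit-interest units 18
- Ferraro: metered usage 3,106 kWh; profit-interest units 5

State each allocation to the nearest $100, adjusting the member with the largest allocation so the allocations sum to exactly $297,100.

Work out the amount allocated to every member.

Metered usage total 15,386; profit-interest units total 65.
Blended shares (55% metered usage + 45% profit-interest units): Petrov 0.2376; Tam 0.2199; Sato 0.1657; Halvorsen 0.2311; Ferraro 0.1456.
Unrounded shares: Petrov 70,587.00; Tam 65,326.20; Sato 49,243.77; Halvorsen 68,671.93; Ferraro 43,271.10.
Rounded to nearest $100: Petrov $70,600; Tam $65,300; Sato $49,200; Halvorsen $68,700; Ferraro $43,300. Sum = $297,100.
Rounded total matches; no reconciliation needed.

Petrov: $70,600; Tam: $65,300; Sato: $49,200; Halvorsen: $68,700; Ferraro: $43,300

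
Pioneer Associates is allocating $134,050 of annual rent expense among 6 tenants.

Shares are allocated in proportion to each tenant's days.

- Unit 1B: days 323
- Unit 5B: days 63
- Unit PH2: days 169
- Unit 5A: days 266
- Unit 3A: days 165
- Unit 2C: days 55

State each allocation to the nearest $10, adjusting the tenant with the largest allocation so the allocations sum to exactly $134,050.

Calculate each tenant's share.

Unit 1B: $41,600; Unit 5B: $8,110; Unit PH2: $21,760; Unit 5A: $34,250; Unit 3A: $21,250; Unit 2C: $7,080

Combined days = 1,041.
Pro-rata amounts: Unit 1B 323/1,041 × $134,050 = 41,592.84; Unit 5B 63/1,041 × $134,050 = 8,112.54; Unit PH2 169/1,041 × $134,050 = 21,762.20; Unit 5A 266/1,041 × $134,050 = 34,252.93; Unit 3A 165/1,041 × $134,050 = 21,247.12; Unit 2C 55/1,041 × $134,050 = 7,082.37.
At nearest $10: Unit 1B $41,590; Unit 5B $8,110; Unit PH2 $21,760; Unit 5A $34,250; Unit 3A $21,250; Unit 2C $7,080. Sum = $134,040.
Difference $134,050 − $134,040 = +$10 applied to largest allocation (Unit 1B): Unit 1B becomes $41,600.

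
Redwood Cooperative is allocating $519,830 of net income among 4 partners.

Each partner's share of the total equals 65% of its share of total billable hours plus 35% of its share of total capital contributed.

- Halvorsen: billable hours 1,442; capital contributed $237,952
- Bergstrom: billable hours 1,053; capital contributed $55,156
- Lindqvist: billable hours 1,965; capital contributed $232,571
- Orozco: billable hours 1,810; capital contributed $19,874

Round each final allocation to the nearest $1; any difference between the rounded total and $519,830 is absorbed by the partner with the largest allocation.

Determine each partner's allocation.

Billable hours total 6,270; capital contributed total 545,553.
Combined weights (65% billable hours + 35% capital contributed): Halvorsen 0.3021; Bergstrom 0.1445; Lindqvist 0.3529; Orozco 0.2004.
Pro-rata amounts: Halvorsen 157,065.57; Bergstrom 75,140.42; Lindqvist 183,455.42; Orozco 104,168.60.
At nearest $1: Halvorsen $157,066; Bergstrom $75,140; Lindqvist $183,455; Orozco $104,169. Sum = $519,830.
No rounding difference to absorb.

Halvorsen: $157,066 · Bergstrom: $75,140 · Lindqvist: $183,455 · Orozco: $104,169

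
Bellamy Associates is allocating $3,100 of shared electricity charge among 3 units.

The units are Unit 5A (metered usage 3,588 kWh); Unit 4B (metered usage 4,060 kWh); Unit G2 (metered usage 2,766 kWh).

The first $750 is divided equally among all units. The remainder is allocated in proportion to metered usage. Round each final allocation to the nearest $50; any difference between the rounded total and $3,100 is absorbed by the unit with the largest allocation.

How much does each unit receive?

Unit 5A: $1,050 · Unit 4B: $1,200 · Unit G2: $850

$750 shared equally gives $250 per unit.
Remainder $2,350 by metered usage (total 10,414): Unit 5A 809.66 → $800; Unit 4B 916.17 → $900; Unit G2 624.17 → $600.
Rounding difference +$50 on remainder applied to Unit 4B.
Totals: Unit 5A $250 + $800 = $1,050; Unit 4B $250 + $950 = $1,200; Unit G2 $250 + $600 = $850.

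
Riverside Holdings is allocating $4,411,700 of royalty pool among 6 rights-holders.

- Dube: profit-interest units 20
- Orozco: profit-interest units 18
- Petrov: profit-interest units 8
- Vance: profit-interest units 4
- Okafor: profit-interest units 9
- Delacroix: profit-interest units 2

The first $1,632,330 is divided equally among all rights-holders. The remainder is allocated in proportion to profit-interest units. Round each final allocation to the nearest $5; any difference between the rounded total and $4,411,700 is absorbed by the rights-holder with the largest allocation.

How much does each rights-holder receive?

First tranche $1,632,330 split equally: $272,055 each.
Remainder $2,779,370 by profit-interest units (total 61): Dube 911,268.85 → $911,270; Orozco 820,141.97 → $820,140; Petrov 364,507.54 → $364,510; Vance 182,253.77 → $182,255; Okafor 410,070.98 → $410,070; Delacroix 91,126.89 → $91,125.
Totals: Dube $272,055 + $911,270 = $1,183,325; Orozco $272,055 + $820,140 = $1,092,195; Petrov $272,055 + $364,510 = $636,565; Vance $272,055 + $182,255 = $454,310; Okafor $272,055 + $410,070 = $682,125; Delacroix $272,055 + $91,125 = $363,180.

Dube: $1,183,325 · Orozco: $1,092,195 · Petrov: $636,565 · Vance: $454,310 · Okafor: $682,125 · Delacroix: $363,180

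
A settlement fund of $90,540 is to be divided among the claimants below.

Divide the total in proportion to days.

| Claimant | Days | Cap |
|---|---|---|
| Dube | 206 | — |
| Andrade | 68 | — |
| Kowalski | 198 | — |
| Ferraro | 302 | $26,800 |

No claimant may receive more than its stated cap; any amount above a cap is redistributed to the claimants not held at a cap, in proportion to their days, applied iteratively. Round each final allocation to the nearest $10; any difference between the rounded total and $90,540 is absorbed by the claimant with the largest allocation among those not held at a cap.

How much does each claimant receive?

Dube: $27,820 · Andrade: $9,180 · Kowalski: $26,740 · Ferraro: $26,800

Total days = 774.
Unconstrained shares: Dube 24,097.21; Andrade 7,954.42; Kowalski 23,161.40; Ferraro 35,326.98.
Cap binds for Ferraro ($26,800); balance $63,740 reallocated over remaining days 472.
Shares after redistribution: Dube 27,818.73 → $27,820; Andrade 9,182.88 → $9,180; Kowalski 26,738.39 → $26,740.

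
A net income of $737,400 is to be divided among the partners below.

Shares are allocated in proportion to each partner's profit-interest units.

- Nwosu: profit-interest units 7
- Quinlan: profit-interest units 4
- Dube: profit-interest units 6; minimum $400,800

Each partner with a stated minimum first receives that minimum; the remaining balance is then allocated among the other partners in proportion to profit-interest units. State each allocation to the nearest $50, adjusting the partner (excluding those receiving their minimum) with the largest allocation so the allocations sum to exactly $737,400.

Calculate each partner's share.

Nwosu: $214,200 | Quinlan: $122,400 | Dube: $400,800

Minimums first: Dube $400,800. Residual $336,600.
Residual split over remaining profit-interest units 11: Nwosu 214,200.00 → $214,200; Quinlan 122,400.00 → $122,400.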